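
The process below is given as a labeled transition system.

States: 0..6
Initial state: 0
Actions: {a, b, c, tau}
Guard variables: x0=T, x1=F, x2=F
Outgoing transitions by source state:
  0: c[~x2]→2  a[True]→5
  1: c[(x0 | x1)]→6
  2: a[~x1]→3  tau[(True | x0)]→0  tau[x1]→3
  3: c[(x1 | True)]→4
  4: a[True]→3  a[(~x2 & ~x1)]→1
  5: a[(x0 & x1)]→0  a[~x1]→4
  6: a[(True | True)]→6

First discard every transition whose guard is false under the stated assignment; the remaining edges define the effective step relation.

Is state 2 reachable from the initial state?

Answer: REACHABLE

Analysis:
Guard filter leaves 10 enabled edge(s).
depth 0: {0}
depth 1: {2,5}  now seen {0,2,5}
depth 2: {3,4}  now seen {0,2,3,4,5}
depth 3: {1}  now seen {0,1,2,3,4,5}
depth 4: {6}  now seen {0,1,2,3,4,5,6}
Reach set: {0,1,2,3,4,5,6}
witness 2: c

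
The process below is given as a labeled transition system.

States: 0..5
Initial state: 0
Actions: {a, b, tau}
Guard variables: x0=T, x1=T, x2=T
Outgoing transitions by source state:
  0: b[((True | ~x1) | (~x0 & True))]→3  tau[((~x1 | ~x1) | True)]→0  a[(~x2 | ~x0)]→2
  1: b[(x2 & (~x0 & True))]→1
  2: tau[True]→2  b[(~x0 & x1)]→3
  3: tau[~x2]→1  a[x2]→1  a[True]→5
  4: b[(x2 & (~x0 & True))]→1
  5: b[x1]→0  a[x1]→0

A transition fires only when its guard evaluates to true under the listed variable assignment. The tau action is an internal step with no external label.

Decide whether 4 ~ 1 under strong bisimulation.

Refine partition for ~:
  π0 = {{0,1,2,3,4,5}}
  π1 = {{0},{1,4},{2},{3},{5}}
Fixed point at round 2; 5 class(es).
[4]={1,4}  [1]={1,4}

Answer: BISIMILAR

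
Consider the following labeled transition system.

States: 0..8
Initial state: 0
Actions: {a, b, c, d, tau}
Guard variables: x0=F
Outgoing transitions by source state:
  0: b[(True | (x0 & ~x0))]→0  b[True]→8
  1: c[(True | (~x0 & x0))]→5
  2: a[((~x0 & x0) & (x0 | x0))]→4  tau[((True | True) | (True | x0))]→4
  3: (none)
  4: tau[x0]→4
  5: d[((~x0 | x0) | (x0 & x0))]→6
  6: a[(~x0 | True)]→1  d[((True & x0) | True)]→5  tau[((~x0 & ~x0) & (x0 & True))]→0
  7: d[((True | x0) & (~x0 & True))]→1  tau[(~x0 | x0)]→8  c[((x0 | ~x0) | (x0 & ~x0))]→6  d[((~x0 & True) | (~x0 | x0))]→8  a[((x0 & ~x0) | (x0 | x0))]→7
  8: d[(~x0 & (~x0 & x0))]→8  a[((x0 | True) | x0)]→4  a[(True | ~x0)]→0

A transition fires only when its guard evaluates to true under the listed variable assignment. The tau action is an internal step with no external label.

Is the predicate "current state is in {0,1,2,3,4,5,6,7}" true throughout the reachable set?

Answer: INVARIANT VIOLATED at state 8

Trace:
Safe = {0,1,2,3,4,5,6,7}
Reach set: {0,4,8}
  0: ✓
  4: ✓
  8: outside
counterexample path to 8: b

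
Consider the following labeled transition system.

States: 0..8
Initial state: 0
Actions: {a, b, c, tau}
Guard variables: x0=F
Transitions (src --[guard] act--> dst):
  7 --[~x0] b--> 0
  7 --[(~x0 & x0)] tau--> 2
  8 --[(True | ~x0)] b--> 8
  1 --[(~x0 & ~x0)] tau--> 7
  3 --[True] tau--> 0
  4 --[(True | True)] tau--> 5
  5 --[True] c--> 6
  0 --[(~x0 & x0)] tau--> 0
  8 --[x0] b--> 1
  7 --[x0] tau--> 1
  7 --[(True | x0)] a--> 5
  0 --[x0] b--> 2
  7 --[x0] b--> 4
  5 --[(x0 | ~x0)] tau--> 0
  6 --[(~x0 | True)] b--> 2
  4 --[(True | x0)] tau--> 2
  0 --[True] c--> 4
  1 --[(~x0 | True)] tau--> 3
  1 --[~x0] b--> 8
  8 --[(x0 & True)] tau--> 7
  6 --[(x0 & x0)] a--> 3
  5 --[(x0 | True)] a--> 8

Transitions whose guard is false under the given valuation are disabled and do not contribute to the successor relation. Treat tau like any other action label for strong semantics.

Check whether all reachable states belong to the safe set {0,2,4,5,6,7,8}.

Allowed set {0,2,4,5,6,7,8}
Reachable = {0,2,4,5,6,8}
  0: safe
  2: safe
  4: safe
  5: safe
  6: safe
  8: safe

Answer: INVARIANT HOLDS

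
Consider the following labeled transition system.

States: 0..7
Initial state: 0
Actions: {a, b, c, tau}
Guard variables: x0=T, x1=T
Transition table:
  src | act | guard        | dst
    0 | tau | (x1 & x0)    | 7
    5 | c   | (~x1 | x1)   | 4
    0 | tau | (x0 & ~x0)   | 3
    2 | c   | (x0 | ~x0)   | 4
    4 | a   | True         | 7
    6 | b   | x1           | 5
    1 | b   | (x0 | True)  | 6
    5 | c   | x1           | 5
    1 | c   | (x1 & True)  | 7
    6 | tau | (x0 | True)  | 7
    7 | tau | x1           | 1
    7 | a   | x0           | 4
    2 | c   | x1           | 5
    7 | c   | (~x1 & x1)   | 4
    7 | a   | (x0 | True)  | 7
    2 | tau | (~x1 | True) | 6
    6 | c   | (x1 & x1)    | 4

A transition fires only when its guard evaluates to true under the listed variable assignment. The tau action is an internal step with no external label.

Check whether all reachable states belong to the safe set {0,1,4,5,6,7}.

Inv-set: {0,1,4,5,6,7}
Reachable = {0,1,4,5,6,7}
  0: ✓
  1: ✓
  4: ✓
  5: ✓
  6: ✓
  7: ✓

Answer: INVARIANT HOLDS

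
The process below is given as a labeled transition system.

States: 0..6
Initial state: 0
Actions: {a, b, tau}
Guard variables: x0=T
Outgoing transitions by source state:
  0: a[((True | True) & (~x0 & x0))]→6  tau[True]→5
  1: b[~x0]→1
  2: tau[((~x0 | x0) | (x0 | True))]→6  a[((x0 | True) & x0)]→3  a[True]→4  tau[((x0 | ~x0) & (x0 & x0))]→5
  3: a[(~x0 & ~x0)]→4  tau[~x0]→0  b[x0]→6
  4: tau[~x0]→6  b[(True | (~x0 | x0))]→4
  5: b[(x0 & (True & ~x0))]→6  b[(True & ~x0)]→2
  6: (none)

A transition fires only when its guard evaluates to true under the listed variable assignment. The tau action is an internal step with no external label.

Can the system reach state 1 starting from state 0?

Guard filter leaves 7 enabled edge(s).
depth 0: {0}
depth 1: {5}  cumulative {0,5}
Reach set: {0,5}

Answer: UNREACHABLE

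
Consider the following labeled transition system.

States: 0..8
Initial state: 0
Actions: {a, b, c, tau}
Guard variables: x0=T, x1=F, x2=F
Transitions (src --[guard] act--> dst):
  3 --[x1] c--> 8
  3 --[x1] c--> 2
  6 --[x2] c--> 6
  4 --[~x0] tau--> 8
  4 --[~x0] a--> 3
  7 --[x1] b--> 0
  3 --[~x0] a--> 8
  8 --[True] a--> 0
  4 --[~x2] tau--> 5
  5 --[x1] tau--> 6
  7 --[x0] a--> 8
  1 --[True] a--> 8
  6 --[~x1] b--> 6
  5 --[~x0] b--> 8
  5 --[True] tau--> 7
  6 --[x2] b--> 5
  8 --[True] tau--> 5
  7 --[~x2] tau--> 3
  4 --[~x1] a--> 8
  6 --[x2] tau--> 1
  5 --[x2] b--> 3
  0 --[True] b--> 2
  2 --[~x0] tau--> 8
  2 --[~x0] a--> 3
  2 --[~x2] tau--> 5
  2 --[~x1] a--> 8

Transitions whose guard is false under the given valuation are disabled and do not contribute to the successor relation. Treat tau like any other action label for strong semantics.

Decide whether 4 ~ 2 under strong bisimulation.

Bisimulation quotient by refinement:
  P[0] = {{0,1,2,3,4,5,6,7,8}}
  P[1] = {{0,6},{1},{2,4,7,8},{3},{5}}
  P[2] = {{0},{1},{2,4},{3},{5},{6},{7},{8}}
stable after 3 split(s): 8 block(s)
[4]={2,4}  [2]={2,4}

Answer: BISIMILAR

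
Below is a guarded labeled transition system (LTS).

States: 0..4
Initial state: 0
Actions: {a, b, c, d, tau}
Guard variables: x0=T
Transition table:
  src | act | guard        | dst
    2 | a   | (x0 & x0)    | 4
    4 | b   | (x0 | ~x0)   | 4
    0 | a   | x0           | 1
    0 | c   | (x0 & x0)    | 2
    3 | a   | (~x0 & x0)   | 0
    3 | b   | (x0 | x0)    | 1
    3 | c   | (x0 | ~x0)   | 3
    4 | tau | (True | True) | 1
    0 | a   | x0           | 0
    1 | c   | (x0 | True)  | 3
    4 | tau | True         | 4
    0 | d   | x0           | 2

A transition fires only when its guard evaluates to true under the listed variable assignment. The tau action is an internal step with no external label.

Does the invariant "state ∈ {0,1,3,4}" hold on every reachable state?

Allowed set {0,1,3,4}
Reach set: {0,1,2,3,4}
  0: ok
  1: ok
  2: VIOLATES
  3: ok
  4: ok
witness against invariant: c → 2

Answer: INVARIANT VIOLATED at state 2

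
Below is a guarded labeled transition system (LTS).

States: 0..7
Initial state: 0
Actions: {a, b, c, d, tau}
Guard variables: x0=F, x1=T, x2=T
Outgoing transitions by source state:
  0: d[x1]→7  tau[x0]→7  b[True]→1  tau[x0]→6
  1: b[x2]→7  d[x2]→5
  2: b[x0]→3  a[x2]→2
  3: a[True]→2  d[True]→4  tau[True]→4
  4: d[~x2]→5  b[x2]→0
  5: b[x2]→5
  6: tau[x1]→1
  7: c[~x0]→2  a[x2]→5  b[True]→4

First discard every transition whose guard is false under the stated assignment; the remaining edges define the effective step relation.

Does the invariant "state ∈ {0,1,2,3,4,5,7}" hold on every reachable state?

Safe = {0,1,2,3,4,5,7}
R = {0,1,2,4,5,7}
  0: safe
  1: safe
  2: safe
  4: safe
  5: safe
  7: safe

Answer: INVARIANT HOLDS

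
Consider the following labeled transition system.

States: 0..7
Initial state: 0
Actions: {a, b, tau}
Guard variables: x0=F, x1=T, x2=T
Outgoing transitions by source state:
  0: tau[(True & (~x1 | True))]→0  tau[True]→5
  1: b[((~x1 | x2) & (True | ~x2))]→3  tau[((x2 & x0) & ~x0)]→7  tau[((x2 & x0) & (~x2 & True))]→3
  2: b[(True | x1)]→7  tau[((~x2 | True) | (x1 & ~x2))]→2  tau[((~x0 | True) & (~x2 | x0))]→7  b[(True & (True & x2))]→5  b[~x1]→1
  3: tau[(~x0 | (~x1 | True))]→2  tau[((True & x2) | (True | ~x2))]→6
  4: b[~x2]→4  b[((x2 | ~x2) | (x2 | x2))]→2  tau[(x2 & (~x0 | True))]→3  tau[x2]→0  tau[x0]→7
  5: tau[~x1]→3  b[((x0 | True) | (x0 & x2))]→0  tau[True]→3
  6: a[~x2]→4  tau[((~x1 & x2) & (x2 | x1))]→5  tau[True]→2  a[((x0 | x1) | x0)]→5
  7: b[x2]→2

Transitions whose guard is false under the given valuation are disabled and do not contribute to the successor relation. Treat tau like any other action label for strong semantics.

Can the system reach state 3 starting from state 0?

Answer: REACHABLE

Working:
16 transition(s) survive guard evaluation.
L0 = {0}
L1 = {5}  cumulative {0,5}
L2 = {3}  cumulative {0,3,5}
L3 = {2,6}  cumulative {0,2,3,5,6}
L4 = {7}  cumulative {0,2,3,5,6,7}
Reachable = {0,2,3,5,6,7}
trace reaching 3: tau·tau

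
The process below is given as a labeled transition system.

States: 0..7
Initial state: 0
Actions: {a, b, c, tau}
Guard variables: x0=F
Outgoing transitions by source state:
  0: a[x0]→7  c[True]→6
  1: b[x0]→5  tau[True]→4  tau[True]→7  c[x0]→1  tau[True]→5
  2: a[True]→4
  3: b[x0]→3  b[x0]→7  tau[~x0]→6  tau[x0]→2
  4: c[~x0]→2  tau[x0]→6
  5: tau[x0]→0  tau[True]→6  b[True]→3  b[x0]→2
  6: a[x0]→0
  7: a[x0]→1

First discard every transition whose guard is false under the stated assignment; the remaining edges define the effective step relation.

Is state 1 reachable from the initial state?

Guard filter leaves 9 enabled edge(s).
Layer 0: {0}
Layer 1: {6}  now seen {0,6}
Reach set: {0,6}

Answer: UNREACHABLE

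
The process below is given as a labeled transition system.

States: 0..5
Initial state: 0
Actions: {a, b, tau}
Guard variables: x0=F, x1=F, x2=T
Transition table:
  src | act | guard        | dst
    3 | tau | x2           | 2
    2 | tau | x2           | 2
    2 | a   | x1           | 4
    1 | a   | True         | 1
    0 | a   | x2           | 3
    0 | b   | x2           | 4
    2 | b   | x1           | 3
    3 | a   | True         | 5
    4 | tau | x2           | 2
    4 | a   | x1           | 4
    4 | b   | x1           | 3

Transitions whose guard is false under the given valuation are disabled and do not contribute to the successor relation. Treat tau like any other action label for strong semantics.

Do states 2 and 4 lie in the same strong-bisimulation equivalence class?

Answer: BISIMILAR

Analysis:
Bisimulation quotient by refinement:
  round 0: {{0,1,2,3,4,5}}
  round 1: {{0},{1},{2,4},{3},{5}}
Fixed point at round 2; 5 class(es).
[2]={2,4}  [4]={2,4}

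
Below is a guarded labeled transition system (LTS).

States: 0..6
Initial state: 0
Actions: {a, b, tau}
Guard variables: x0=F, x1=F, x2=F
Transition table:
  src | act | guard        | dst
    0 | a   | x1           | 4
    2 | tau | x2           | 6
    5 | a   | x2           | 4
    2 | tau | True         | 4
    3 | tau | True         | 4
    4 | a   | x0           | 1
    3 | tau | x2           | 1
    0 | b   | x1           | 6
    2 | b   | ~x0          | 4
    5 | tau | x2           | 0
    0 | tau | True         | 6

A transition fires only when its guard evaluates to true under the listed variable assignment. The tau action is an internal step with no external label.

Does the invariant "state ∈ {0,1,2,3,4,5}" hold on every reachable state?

Answer: INVARIANT VIOLATED at state 6

Analysis:
Inv-set: {0,1,2,3,4,5}
Reach set: {0,6}
  0: ✓
  6: VIOLATES
reach 6 via tau — violates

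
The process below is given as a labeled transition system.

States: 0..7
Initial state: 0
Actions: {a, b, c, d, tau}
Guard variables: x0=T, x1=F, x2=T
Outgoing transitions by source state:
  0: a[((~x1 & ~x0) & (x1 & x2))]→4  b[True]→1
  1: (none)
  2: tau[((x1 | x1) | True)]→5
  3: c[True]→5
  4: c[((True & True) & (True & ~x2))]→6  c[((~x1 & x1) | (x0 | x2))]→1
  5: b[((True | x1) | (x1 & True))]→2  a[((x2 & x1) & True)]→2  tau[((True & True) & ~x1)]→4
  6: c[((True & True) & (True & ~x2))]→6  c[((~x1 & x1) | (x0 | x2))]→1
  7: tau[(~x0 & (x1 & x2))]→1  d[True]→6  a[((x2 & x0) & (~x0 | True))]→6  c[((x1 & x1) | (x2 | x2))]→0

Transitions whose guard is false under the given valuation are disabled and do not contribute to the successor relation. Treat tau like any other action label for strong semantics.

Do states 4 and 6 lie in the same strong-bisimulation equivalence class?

Compute ~ classes (split until stable):
  P[0] = {{0,1,2,3,4,5,6,7}}
  P[1] = {{0},{1},{2},{3,4,6},{5},{7}}
  P[2] = {{0},{1},{2},{3},{4,6},{5},{7}}
7 equivalence class(es) (converged in 3)
4∈{4,6}, 6∈{4,6}

Answer: BISIMILAR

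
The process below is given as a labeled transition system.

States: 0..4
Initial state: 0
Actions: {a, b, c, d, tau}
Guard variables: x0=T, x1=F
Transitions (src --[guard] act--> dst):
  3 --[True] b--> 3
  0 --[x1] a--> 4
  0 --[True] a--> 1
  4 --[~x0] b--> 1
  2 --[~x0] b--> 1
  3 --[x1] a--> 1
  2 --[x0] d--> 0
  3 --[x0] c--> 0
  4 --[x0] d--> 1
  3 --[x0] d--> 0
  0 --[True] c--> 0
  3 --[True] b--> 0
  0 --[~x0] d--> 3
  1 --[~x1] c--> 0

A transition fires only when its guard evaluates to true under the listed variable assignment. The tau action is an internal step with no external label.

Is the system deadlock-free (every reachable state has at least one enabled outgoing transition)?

Reachable = {0,1}
  0: a→1  c→0  [2 out]
  1: c→0  [1 out]

Answer: DEADLOCK-FREE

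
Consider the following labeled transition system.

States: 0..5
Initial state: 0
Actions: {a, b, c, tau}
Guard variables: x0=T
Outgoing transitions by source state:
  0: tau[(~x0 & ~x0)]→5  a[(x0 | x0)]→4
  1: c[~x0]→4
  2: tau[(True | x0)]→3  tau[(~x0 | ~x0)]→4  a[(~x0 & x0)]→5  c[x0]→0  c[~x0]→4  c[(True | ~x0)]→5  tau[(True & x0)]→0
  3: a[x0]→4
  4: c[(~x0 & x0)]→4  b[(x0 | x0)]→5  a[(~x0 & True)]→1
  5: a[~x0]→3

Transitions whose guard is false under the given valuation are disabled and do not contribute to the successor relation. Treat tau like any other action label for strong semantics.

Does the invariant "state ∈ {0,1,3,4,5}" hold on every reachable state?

Answer: INVARIANT HOLDS

Trace:
Safe = {0,1,3,4,5}
R = {0,4,5}
  0: ok
  4: ok
  5: ok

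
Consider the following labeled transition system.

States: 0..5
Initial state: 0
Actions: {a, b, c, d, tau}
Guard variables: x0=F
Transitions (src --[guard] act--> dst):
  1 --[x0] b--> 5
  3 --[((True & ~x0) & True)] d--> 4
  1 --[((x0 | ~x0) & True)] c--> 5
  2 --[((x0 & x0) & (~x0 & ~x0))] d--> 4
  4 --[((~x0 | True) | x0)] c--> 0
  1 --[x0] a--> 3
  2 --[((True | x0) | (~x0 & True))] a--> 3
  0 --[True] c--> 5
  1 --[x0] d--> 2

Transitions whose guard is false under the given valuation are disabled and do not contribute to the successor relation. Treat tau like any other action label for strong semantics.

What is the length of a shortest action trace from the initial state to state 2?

Breadth-first toward 2:
  depth 0: {0}
  depth 1: {5}
2 never appears.

Answer: UNREACHABLE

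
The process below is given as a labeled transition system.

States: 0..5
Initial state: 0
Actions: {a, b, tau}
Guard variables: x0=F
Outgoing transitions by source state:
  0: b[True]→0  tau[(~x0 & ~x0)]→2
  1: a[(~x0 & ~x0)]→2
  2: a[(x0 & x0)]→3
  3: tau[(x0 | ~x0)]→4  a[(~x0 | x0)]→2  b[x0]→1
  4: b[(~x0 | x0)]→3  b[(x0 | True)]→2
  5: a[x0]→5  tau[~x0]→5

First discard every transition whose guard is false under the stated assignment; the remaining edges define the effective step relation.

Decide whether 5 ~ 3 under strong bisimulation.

Compute ~ classes (split until stable):
  P[0] = {{0,1,2,3,4,5}}
  P[1] = {{0},{1},{2},{3},{4},{5}}
stable after 2 split(s): 6 block(s)
5∈{5}, 3∈{3}

Answer: NOT BISIMILAR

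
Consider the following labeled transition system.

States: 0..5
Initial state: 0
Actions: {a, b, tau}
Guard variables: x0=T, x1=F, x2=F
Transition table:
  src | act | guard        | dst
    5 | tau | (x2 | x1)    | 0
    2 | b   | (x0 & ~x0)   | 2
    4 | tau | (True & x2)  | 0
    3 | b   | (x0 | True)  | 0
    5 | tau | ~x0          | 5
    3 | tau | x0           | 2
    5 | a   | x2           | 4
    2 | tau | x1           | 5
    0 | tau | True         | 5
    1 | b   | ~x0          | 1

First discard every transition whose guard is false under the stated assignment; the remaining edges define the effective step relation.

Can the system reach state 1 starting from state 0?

Answer: UNREACHABLE

Working:
Guard filter leaves 3 enabled edge(s).
Layer 0: {0}
Layer 1: {5}  now seen {0,5}
Reach set: {0,5}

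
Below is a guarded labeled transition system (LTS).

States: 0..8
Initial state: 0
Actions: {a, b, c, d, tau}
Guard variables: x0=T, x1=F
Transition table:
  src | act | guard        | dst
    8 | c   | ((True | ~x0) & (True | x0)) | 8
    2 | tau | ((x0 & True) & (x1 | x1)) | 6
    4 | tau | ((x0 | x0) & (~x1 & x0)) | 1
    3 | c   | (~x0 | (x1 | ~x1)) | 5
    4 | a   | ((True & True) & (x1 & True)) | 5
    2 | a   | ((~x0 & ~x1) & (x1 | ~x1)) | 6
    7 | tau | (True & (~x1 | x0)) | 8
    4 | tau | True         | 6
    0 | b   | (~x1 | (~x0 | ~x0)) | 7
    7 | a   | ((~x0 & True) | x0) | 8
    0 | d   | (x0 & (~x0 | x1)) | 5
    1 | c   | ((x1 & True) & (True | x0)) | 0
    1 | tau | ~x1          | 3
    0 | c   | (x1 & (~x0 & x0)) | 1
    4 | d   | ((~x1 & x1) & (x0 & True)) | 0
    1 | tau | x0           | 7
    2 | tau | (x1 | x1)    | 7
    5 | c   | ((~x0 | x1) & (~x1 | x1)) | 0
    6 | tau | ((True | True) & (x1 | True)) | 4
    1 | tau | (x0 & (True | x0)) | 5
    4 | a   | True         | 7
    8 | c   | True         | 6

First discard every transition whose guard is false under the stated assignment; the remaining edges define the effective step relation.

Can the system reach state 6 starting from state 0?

Guard filter leaves 13 enabled edge(s).
depth 0: {0}
depth 1: {7}  total {0,7}
depth 2: {8}  total {0,7,8}
depth 3: {6}  total {0,6,7,8}
depth 4: {4}  total {0,4,6,7,8}
depth 5: {1}  total {0,1,4,6,7,8}
depth 6: {3,5}  total {0,1,3,4,5,6,7,8}
Reach set: {0,1,3,4,5,6,7,8}
Path to 6: b·tau·c

Answer: REACHABLE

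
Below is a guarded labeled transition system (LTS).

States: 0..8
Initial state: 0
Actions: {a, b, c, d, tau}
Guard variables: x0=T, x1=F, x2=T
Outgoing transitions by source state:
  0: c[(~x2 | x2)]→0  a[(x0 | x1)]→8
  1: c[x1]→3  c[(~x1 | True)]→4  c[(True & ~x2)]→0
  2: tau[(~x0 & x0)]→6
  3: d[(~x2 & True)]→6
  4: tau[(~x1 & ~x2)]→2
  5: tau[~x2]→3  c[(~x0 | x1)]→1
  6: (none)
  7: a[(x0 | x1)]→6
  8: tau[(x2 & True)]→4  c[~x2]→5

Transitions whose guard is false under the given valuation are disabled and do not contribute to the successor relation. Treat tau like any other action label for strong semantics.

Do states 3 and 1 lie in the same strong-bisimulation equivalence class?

Answer: NOT BISIMILAR

Working:
Compute ~ classes (split until stable):
  π0 = {{0,1,2,3,4,5,6,7,8}}
  π1 = {{0},{1},{2,3,4,5,6},{7},{8}}
stable after 2 split(s): 5 block(s)
[3]={2,3,4,5,6}  [1]={1}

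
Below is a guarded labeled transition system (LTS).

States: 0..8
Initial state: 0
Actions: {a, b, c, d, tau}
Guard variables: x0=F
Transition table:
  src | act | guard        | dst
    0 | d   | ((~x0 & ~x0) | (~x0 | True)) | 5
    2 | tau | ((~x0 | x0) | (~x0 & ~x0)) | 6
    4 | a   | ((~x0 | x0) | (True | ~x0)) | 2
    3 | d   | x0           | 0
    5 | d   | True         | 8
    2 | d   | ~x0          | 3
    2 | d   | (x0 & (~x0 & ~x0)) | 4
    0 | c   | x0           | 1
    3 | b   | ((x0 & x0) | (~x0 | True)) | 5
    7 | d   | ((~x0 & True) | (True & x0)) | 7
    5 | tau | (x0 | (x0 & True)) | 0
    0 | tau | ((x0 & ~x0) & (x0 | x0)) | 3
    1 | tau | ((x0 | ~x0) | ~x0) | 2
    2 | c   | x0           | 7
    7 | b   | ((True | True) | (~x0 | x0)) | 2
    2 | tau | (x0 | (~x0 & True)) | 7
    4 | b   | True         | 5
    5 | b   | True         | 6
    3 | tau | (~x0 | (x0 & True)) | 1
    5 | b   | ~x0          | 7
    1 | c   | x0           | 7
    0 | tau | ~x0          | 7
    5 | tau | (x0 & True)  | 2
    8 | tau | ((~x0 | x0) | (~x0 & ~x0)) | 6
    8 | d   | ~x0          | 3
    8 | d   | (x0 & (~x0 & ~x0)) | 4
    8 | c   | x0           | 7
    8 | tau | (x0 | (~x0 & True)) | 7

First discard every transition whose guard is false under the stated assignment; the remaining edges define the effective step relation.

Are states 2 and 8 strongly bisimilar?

Answer: BISIMILAR

Analysis:
Compute ~ classes (split until stable):
  P[0] = {{0,1,2,3,4,5,6,7,8}}
  P[1] = {{0,2,8},{1},{3},{4},{5,7},{6}}
  P[2] = {{0},{1},{2,8},{3},{4},{5},{6},{7}}
8 equivalence class(es) (converged in 3)
[2]={2,8}  [8]={2,8}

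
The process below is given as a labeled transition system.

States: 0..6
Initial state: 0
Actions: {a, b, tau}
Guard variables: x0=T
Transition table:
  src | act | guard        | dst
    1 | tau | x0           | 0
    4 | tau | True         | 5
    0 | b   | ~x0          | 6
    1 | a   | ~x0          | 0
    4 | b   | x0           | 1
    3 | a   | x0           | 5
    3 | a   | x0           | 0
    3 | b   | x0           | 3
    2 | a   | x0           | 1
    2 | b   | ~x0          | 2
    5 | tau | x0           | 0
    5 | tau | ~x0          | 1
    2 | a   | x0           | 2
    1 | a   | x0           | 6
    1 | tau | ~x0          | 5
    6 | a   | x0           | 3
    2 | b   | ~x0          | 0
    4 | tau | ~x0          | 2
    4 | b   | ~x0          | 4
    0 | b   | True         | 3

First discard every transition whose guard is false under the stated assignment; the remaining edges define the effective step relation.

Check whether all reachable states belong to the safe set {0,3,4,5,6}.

Safe = {0,3,4,5,6}
Reach set: {0,3,5}
  0: ok
  3: ok
  5: ok

Answer: INVARIANT HOLDS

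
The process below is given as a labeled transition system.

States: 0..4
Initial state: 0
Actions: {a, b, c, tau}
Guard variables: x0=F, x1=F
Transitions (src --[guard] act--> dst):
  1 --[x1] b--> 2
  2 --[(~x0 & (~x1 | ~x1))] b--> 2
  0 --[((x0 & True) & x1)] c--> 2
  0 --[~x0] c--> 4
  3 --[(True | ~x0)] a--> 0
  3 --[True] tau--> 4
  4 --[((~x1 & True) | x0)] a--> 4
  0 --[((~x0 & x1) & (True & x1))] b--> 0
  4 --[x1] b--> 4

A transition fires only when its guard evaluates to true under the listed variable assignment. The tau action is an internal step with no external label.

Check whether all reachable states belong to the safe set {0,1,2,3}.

Allowed set {0,1,2,3}
Reach set: {0,4}
  0: ✓
  4: outside
witness against invariant: c → 4

Answer: INVARIANT VIOLATED at state 4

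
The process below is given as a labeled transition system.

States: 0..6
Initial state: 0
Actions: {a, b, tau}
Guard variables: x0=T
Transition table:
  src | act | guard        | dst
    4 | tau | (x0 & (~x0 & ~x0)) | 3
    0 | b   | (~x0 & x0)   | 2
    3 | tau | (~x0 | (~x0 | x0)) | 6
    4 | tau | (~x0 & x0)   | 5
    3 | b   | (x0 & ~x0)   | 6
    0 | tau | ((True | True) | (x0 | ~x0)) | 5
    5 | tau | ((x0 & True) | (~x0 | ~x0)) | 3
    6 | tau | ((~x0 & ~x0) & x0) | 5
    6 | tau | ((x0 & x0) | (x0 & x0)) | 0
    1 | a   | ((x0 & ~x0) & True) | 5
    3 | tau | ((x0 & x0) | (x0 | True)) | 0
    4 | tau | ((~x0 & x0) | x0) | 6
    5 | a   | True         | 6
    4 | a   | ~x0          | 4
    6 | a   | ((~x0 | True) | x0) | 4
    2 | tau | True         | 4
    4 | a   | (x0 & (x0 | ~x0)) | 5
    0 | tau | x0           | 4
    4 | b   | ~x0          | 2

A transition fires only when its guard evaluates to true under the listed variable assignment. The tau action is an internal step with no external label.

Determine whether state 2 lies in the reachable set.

Answer: UNREACHABLE

Trace:
Guard filter leaves 11 enabled edge(s).
depth 0: {0}
depth 1: {4,5}  total {0,4,5}
depth 2: {3,6}  total {0,3,4,5,6}
Reach set: {0,3,4,5,6}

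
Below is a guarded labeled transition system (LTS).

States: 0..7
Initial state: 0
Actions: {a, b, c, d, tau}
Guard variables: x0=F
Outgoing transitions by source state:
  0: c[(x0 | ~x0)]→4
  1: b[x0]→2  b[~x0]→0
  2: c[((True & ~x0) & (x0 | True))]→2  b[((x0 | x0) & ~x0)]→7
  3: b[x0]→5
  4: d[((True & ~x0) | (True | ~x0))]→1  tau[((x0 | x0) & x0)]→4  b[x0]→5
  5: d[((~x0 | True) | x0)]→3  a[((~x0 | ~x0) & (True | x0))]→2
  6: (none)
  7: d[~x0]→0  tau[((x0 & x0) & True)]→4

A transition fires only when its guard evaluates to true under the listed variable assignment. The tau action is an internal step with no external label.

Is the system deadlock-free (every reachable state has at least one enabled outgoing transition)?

Answer: DEADLOCK-FREE

Analysis:
R = {0,1,4}
  0: c→4  [1 out]
  1: b→0  [1 out]
  4: d→1  [1 out]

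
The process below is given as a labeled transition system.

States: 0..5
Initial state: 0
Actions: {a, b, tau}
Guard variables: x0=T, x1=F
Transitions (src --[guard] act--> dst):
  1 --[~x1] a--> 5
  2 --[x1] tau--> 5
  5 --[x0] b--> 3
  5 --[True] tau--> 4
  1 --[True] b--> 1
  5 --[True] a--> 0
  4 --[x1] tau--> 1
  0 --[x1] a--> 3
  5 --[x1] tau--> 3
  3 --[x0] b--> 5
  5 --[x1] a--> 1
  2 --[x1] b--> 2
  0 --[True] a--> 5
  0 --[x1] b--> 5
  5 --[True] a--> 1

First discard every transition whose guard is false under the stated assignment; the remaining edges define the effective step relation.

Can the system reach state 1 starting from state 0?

Guard filter leaves 8 enabled edge(s).
Layer 0: {0}
Layer 1: {5}  total {0,5}
Layer 2: {1,3,4}  total {0,1,3,4,5}
Reach set: {0,1,3,4,5}
trace reaching 1: a·a

Answer: REACHABLE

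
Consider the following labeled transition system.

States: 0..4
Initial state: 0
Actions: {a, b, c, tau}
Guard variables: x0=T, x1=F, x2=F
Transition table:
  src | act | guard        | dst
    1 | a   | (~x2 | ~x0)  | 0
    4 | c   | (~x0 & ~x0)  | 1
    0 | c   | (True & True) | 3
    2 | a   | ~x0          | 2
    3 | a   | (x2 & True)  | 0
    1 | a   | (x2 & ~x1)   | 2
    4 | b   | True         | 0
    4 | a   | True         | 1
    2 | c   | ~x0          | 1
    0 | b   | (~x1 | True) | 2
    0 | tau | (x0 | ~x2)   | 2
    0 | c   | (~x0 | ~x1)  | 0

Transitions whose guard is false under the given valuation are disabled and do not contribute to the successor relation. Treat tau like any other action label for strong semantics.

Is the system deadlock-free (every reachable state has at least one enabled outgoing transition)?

Reachable = {0,2,3}
  0: b→2  c→0  c→3  tau→2  [4 out]
  2: ∅  [STUCK]
  3: ∅  [STUCK]
witness 2: b

Answer: DEADLOCK at state 2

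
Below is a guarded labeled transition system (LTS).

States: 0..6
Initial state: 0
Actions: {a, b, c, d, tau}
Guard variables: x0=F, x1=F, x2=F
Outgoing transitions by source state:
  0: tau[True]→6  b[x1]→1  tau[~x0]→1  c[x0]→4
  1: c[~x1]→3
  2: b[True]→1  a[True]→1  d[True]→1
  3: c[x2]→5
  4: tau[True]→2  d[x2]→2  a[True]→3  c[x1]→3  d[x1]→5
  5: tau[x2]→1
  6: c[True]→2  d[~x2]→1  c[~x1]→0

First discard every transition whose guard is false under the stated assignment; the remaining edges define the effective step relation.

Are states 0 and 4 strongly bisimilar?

Answer: NOT BISIMILAR

Analysis:
Compute ~ classes (split until stable):
  P[0] = {{0,1,2,3,4,5,6}}
  P[1] = {{0},{1},{2},{3,5},{4},{6}}
6 equivalence class(es) (converged in 2)
0∈{0}, 4∈{4}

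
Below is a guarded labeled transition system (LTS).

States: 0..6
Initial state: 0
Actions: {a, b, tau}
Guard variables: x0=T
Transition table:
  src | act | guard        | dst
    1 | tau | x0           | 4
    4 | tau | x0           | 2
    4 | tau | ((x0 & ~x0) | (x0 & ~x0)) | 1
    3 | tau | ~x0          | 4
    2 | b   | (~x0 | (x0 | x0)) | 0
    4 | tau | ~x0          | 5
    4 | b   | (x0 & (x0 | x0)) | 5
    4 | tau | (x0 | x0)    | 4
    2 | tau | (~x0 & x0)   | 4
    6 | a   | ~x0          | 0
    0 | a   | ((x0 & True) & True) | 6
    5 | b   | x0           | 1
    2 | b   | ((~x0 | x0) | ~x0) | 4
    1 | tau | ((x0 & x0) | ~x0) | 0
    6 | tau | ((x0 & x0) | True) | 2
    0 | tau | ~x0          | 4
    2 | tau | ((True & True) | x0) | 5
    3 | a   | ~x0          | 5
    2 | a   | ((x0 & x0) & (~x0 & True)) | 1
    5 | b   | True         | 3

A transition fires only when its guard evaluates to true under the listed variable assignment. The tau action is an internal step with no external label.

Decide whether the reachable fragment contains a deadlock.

Answer: DEADLOCK at state 3

Analysis:
R = {0,1,2,3,4,5,6}
  0: a→6  [1 out]
  1: tau→0  tau→4  [2 out]
  2: b→0  b→4  tau→5  [3 out]
  3: ∅  [STUCK]
  4: b→5  tau→2  tau→4  [3 out]
  5: b→1  b→3  [2 out]
  6: tau→2  [1 out]
trace reaching 3: a·tau·tau·b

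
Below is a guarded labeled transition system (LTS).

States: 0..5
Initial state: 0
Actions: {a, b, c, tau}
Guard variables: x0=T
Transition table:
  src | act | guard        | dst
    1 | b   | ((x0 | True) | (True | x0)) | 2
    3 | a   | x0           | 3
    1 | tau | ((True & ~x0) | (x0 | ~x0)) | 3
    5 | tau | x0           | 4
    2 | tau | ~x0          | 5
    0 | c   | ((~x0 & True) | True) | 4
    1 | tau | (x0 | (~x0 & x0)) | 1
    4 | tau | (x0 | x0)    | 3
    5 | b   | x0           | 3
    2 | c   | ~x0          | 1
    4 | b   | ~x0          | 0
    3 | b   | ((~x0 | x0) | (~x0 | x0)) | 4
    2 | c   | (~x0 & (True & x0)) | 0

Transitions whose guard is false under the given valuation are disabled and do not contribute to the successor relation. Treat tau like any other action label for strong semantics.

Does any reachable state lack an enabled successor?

R = {0,3,4}
  0: c→4  [1 exit(s)]
  3: a→3  b→4  [2 exit(s)]
  4: tau→3  [1 exit(s)]

Answer: DEADLOCK-FREE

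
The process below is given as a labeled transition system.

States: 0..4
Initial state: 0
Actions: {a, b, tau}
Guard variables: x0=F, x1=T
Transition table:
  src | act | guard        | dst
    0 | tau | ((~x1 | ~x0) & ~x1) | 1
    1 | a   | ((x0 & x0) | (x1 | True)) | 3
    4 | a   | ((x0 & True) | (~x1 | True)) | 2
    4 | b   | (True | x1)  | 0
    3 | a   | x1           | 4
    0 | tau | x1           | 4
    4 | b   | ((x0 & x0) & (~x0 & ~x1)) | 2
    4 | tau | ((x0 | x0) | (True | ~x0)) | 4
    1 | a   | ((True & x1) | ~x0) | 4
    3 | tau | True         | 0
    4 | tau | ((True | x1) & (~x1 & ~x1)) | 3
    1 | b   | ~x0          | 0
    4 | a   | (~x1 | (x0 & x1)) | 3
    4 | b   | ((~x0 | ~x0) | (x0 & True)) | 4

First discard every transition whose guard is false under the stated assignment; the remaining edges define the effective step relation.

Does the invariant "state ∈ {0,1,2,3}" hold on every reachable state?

Allowed set {0,1,2,3}
Reach set: {0,2,4}
  0: ✓
  2: ✓
  4: outside
witness against invariant: tau → 4

Answer: INVARIANT VIOLATED at state 4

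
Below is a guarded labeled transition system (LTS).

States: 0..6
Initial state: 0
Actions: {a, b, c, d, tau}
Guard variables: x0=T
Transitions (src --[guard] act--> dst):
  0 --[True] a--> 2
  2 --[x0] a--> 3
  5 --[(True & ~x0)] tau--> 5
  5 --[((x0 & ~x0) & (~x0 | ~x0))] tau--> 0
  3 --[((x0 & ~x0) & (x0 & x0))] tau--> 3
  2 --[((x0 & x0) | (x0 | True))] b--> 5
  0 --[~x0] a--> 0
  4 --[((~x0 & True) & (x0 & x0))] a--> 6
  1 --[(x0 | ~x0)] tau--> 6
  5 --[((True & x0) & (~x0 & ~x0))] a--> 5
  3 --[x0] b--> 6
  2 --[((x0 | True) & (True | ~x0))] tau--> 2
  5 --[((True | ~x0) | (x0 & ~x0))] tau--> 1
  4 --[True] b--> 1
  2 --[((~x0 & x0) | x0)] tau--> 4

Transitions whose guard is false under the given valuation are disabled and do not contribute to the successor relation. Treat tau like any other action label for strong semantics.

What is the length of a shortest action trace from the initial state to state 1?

Layered search for 1:
  L0 = {0}
  L1 = {2}
  L2 = {3,4,5}
  L3 = {1,6}
depth(1)=3, e.g. a·b·tau

Answer: 3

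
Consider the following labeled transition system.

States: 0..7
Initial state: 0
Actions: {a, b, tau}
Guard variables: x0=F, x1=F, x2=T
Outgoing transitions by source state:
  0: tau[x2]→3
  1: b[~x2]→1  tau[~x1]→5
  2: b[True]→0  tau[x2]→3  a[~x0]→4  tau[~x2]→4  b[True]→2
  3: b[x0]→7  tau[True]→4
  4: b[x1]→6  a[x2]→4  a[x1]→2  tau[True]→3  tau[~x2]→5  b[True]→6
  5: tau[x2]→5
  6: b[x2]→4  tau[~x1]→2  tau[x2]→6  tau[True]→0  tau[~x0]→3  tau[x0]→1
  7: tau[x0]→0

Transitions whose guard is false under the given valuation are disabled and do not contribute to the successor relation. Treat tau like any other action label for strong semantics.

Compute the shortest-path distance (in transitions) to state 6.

Answer: 3

Working:
BFS to 6:
  Layer 0: {0}
  Layer 1: {3}
  Layer 2: {4}
  Layer 3: {6}
first hit 6 at d=3 via tau·tau·b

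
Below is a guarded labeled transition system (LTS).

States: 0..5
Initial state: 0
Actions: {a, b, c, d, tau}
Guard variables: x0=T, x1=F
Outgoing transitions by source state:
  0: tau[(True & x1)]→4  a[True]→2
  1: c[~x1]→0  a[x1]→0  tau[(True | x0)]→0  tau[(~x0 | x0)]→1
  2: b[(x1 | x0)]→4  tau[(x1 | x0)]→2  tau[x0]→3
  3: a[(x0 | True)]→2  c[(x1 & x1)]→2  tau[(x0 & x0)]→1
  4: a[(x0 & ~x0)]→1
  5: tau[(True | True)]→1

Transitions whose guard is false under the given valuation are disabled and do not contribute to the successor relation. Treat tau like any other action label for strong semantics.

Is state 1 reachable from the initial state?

10 transition(s) survive guard evaluation.
L0 = {0}
L1 = {2}  now seen {0,2}
L2 = {3,4}  now seen {0,2,3,4}
L3 = {1}  now seen {0,1,2,3,4}
R = {0,1,2,3,4}
Path to 1: a·tau·tau

Answer: REACHABLE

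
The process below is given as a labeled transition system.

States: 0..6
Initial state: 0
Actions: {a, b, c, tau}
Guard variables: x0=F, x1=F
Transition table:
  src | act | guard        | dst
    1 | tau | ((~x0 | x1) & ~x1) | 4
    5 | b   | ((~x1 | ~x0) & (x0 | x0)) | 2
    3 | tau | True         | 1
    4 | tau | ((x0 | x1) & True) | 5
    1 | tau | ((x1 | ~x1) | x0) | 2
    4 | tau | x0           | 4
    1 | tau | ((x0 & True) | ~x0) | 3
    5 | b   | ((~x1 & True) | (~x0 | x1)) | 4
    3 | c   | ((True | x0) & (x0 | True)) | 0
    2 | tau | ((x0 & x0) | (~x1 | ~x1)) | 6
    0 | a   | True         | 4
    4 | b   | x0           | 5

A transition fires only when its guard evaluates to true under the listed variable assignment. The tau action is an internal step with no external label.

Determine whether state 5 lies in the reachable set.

Answer: UNREACHABLE

Analysis:
8 transition(s) survive guard evaluation.
Layer 0: {0}
Layer 1: {4}  total {0,4}
Reachable = {0,4}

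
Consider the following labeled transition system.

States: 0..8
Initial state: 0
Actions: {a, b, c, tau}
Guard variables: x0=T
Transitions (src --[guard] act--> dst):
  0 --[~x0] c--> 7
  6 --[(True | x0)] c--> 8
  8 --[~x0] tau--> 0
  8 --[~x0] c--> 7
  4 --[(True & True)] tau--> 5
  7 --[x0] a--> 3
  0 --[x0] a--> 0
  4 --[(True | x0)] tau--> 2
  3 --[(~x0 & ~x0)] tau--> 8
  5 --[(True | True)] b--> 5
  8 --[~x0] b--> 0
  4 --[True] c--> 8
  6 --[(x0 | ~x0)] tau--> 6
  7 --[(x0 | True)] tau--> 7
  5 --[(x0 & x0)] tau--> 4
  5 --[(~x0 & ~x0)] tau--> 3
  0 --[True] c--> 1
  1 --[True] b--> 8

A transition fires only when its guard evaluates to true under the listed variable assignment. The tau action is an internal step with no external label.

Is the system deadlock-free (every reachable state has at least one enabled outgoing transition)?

R = {0,1,8}
  0: a→0  c→1  [2 exit(s)]
  1: b→8  [1 exit(s)]
  8: ∅  [deadlock]
witness 8: c·b

Answer: DEADLOCK at state 8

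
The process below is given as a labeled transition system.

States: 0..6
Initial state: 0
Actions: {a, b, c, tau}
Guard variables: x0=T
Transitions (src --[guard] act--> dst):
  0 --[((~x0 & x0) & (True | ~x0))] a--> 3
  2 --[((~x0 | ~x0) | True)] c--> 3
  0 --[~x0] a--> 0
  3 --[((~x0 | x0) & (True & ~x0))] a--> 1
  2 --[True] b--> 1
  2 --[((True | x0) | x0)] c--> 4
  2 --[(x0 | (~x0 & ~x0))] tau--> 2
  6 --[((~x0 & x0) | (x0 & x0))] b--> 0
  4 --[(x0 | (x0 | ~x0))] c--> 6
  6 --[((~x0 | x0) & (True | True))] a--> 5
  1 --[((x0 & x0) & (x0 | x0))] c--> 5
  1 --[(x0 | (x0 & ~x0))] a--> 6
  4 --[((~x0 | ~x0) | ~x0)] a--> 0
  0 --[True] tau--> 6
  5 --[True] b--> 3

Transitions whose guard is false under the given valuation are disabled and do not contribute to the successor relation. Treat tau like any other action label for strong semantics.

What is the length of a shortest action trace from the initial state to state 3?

Breadth-first toward 3:
  L0 = {0}
  L1 = {6}
  L2 = {5}
  L3 = {3}
first hit 3 at d=3 via tau·a·b

Answer: 3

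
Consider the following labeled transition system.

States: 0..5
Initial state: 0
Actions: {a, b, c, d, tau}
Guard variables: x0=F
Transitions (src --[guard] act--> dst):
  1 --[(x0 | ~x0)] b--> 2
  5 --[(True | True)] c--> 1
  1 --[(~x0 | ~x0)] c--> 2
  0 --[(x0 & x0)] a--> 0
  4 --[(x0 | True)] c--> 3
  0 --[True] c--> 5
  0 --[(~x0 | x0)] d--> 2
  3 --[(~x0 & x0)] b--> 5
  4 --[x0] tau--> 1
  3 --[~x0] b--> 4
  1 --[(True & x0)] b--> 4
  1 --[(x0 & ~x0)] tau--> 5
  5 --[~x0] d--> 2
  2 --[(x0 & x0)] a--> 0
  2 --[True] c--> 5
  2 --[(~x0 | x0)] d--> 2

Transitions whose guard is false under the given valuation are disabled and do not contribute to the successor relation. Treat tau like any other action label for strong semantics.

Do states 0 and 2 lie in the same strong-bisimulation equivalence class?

Bisimulation quotient by refinement:
  round 0: {{0,1,2,3,4,5}}
  round 1: {{0,2,5},{1},{3},{4}}
  round 2: {{0,2},{1},{3},{4},{5}}
Fixed point at round 3; 5 class(es).
class of 0: {0,2}; class of 2: {0,2}

Answer: BISIMILAR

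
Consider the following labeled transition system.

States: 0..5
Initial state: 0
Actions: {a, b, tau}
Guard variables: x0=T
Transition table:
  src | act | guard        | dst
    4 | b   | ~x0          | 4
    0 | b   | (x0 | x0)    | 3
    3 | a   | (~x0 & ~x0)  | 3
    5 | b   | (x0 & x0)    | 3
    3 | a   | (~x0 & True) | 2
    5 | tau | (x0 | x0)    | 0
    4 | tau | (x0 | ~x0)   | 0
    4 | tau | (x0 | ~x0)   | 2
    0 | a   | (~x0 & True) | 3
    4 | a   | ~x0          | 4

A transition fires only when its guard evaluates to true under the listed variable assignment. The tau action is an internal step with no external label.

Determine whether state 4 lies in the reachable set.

Answer: UNREACHABLE

Trace:
After dropping false guards: 5 live edges.
depth 0: {0}
depth 1: {3}  cumulative {0,3}
Reach set: {0,3}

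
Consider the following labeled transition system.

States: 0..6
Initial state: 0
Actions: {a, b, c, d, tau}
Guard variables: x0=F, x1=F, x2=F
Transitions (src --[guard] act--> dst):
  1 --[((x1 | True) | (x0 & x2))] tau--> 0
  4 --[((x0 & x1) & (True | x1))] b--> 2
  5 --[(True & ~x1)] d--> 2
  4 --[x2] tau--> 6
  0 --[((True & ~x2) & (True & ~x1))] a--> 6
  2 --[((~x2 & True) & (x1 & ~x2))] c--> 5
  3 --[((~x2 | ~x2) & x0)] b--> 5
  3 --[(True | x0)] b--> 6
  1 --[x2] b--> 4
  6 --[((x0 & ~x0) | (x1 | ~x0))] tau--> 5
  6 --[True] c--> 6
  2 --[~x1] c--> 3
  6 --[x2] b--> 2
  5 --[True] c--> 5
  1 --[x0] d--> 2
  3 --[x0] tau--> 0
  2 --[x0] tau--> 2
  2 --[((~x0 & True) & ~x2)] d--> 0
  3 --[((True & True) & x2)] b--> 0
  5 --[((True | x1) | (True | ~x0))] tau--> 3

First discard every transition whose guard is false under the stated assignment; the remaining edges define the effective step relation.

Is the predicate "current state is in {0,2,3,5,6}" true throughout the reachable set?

Answer: INVARIANT HOLDS

Analysis:
Allowed set {0,2,3,5,6}
R = {0,2,3,5,6}
  0: ok
  2: ok
  3: ok
  5: ok
  6: ok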